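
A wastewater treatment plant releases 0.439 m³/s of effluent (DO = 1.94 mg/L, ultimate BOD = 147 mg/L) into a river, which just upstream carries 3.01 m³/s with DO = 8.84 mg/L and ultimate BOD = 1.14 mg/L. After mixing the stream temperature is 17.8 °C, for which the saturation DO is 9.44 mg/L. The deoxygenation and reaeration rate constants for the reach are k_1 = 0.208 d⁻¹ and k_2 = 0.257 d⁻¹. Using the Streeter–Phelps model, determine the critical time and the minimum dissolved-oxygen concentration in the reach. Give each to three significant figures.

t_c ≈ 3.95 d; minimum DO ≈ 2.43 mg/L

Mixed DO = (3.01×8.84 + 0.439×1.94)/(3.01+0.439) = 27.46/3.449 = 7.962 mg/L.
Mixed L₀ = (3.01×1.14 + 0.439×147)/(3.449) = 67.96/3.449 = 19.71 mg/L.
Initial deficit D₀ = C_s − DO₀ = 9.44 − 7.962 = 1.478 mg/L.
t_c = (1/0.04900) ln[(0.257/0.208)(1 − 1.478×0.04900/(0.208×19.71))] = 20.41 × ln(1.214) = 3.953 d.
D_c = (0.208/0.257) × 19.71 × e^(−0.208×3.953) = 0.8093 × 19.71 × 0.4394 = 7.008 mg/L.
Minimum DO = 9.44 − 7.008 = 2.432 mg/L.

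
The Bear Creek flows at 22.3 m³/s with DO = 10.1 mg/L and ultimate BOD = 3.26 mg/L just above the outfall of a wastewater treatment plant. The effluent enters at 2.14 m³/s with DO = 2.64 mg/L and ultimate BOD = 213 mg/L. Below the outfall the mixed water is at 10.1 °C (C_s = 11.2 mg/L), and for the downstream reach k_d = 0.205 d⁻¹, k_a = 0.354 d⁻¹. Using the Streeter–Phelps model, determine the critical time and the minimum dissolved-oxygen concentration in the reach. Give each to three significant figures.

Mixed DO = (22.3×10.1 + 2.14×2.64)/(22.3+2.14) = 230.9/24.44 = 9.447 mg/L.
Mixed L₀ = (22.3×3.26 + 2.14×213)/(24.44) = 528.5/24.44 = 21.63 mg/L.
Initial deficit D₀ = C_s − DO₀ = 11.2 − 9.447 = 1.753 mg/L.
t_c = (1/0.1490) ln[(0.354/0.205)(1 − 1.753×0.1490/(0.205×21.63))] = 6.711 × ln(1.625) = 3.259 d.
D_c = (0.205/0.354) × 21.63 × e^(−0.205×3.259) = 0.5791 × 21.63 × 0.5127 = 6.421 mg/L.
Minimum DO = 11.2 − 6.421 = 4.779 mg/L.

t_c ≈ 3.26 d; minimum DO ≈ 4.78 mg/L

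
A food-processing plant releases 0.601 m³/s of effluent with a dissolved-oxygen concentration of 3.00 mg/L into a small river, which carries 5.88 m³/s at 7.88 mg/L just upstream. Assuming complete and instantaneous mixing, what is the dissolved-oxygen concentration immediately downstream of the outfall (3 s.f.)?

7.43 mg/L

Flow-weighted mixing: C = (Q_r C_r + Q_w C_w)/(Q_r + Q_w)
= (5.88×7.88 + 0.601×3.00)/(5.88 + 0.601) = 48.14/6.481 = 7.427 mg/L.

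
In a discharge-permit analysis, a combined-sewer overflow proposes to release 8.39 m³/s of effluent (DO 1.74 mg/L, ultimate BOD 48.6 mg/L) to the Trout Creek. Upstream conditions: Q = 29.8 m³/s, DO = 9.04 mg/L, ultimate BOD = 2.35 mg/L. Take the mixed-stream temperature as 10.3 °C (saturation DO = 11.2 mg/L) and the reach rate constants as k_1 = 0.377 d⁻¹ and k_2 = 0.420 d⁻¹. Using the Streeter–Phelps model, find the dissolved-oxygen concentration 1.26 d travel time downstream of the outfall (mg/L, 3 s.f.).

Mixed DO = (29.8×9.04 + 8.39×1.74)/(29.8+8.39) = 284.0/38.19 = 7.436 mg/L.
Mixed L₀ = (29.8×2.35 + 8.39×48.6)/(38.19) = 477.8/38.19 = 12.51 mg/L.
Initial deficit D₀ = C_s − DO₀ = 11.2 − 7.436 = 3.764 mg/L.
D(1.26) = [0.377×12.51/(0.420−0.377)](e^(−0.377×1.26) − e^(−0.420×1.26)) + 3.764 e^(−0.420×1.26)
= 109.7 × (0.6219 − 0.5891) + 3.764 × 0.5891 = 5.814 mg/L.
DO = 11.2 − 5.814 = 5.386 mg/L.

DO ≈ 5.39 mg/L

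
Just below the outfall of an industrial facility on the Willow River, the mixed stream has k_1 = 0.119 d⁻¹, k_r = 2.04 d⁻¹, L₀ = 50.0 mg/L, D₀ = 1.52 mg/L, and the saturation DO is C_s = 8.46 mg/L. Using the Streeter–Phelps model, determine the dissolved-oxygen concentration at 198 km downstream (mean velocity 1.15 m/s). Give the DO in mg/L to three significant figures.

Travel time t = x/v = 198 km / (1.15 m/s) = 198000 m / 1.15 m/s = 172200 s = 1.993 d.
k_1 L₀/(k_r−k_1) = 0.119×50.0/(2.04−0.119) = 5.950/1.921 = 3.097 mg/L.
e^(−k_1 t) = e^(−0.119×1.993) = 0.7889; e^(−k_r t) = e^(−2.04×1.993) = 0.01716.
D = 3.097 × (0.7889 − 0.01716) + 1.52 × 0.01716 = 2.390 + 0.02608 = 2.416 mg/L.
DO = C_s − D = 8.46 − 2.416 = 6.044 mg/L.

DO ≈ 6.04 mg/L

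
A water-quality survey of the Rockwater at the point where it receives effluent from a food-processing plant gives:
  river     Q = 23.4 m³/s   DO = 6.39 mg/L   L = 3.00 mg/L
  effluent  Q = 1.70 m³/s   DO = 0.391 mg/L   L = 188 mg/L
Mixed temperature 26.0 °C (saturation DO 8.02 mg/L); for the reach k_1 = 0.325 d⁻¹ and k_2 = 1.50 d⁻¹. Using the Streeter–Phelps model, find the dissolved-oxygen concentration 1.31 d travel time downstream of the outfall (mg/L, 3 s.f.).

Mixed DO = (23.4×6.39 + 1.70×0.391)/(23.4+1.70) = 150.2/25.10 = 5.984 mg/L.
Mixed L₀ = (23.4×3.00 + 1.70×188)/(25.10) = 389.8/25.10 = 15.53 mg/L.
Initial deficit D₀ = C_s − DO₀ = 8.02 − 5.984 = 2.036 mg/L.
D(1.31) = [0.325×15.53/(1.50−0.325)](e^(−0.325×1.31) − e^(−1.50×1.31)) + 2.036 e^(−1.50×1.31)
= 4.295 × (0.6533 − 0.1402) + 2.036 × 0.1402 = 2.490 mg/L.
DO = 8.02 − 2.490 = 5.530 mg/L.

DO ≈ 5.53 mg/L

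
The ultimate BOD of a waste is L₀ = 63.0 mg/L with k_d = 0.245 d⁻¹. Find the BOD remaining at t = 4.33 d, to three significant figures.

L ≈ 21.8 mg/L

L_t = L₀ e^(−k_d t) = 63.0 × e^(−0.245×4.33) = 63.0 × 0.3462 = 21.81 mg/L.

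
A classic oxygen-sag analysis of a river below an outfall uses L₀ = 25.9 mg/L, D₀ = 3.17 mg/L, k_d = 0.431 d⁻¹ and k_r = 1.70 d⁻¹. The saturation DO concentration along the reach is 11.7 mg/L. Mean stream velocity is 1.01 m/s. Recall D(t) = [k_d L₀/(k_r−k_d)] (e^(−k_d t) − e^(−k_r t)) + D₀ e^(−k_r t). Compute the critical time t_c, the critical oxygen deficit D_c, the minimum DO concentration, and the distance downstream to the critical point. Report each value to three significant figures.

t_c = [1/(k_r−k_d)] ln[(k_r/k_d)(1 − D₀(k_r−k_d)/(k_d L₀))]
= [1/(1.70−0.431)] ln[(1.70/0.431)(1 − 3.17×1.269/(0.431×25.9))]
= (1/1.269) ln[3.944 × 0.6396] = 0.7880 × ln(2.523) = 0.7880 × 0.9254 = 0.7292 d.
D_c = (k_d/k_r) L₀ e^(−k_d t_c) = (0.431/1.70) × 25.9 × e^(−0.431×0.7292) = 0.2535 × 25.9 × 0.7303 = 4.795 mg/L.
Minimum DO = C_s − D_c = 11.7 − 4.795 = 6.905 mg/L.
x_c = v t_c = 1.01 m/s × 0.7292 d × 86400 s/d = 63640 m ≈ 63.6 km.

t_c ≈ 0.729 d; D_c ≈ 4.80 mg/L; min DO ≈ 6.90 mg/L; x_c ≈ 63.6 km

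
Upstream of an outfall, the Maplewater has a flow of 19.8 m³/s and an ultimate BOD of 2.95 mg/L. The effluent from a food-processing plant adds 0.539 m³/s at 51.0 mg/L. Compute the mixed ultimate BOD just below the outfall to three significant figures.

Flow-weighted mixing: C = (Q_r C_r + Q_w C_w)/(Q_r + Q_w)
= (19.8×2.95 + 0.539×51.0)/(19.8 + 0.539) = 85.90/20.34 = 4.223 mg/L.

4.22 mg/L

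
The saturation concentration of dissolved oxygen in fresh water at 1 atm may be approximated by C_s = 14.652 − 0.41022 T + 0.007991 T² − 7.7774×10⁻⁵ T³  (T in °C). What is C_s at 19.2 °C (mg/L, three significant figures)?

C_s = 14.652 − 0.41022×19.2 + 0.007991×19.2² − 7.7774×10⁻⁵×19.2³ = 9.171 mg/L.

C_s ≈ 9.17 mg/L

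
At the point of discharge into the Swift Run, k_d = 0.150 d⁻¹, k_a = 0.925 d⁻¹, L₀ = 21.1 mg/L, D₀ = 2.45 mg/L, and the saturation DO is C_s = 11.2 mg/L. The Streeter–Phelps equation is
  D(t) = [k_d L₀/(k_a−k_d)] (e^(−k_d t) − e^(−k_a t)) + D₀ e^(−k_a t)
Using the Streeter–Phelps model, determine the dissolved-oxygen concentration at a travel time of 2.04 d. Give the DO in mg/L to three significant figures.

k_d L₀/(k_a−k_d) = 0.150×21.1/(0.925−0.150) = 3.165/0.7750 = 4.084 mg/L.
e^(−k_d t) = e^(−0.150×2.040) = 0.7364; e^(−k_a t) = e^(−0.925×2.040) = 0.1515.
D = 4.084 × (0.7364 − 0.1515) + 2.45 × 0.1515 = 2.388 + 0.3712 = 2.760 mg/L.
DO = C_s − D = 11.2 − 2.760 = 8.440 mg/L.

DO ≈ 8.44 mg/L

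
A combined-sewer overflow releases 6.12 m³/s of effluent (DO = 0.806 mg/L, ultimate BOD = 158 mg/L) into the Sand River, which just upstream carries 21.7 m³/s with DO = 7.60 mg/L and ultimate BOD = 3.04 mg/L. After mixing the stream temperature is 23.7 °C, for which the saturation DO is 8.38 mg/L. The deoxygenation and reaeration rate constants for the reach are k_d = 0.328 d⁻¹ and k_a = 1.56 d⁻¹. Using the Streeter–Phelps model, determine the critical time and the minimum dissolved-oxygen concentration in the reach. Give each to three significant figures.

t_c ≈ 1.05 d; minimum DO ≈ 2.85 mg/L

Mixed DO = (21.7×7.60 + 6.12×0.806)/(21.7+6.12) = 169.9/27.82 = 6.105 mg/L.
Mixed L₀ = (21.7×3.04 + 6.12×158)/(27.82) = 1033/27.82 = 37.13 mg/L.
Initial deficit D₀ = C_s − DO₀ = 8.38 − 6.105 = 2.275 mg/L.
t_c = (1/1.232) ln[(1.56/0.328)(1 − 2.275×1.232/(0.328×37.13))] = 0.8117 × ln(3.662) = 1.054 d.
D_c = (0.328/1.56) × 37.13 × e^(−0.328×1.054) = 0.2103 × 37.13 × 0.7078 = 5.526 mg/L.
Minimum DO = 8.38 − 5.526 = 2.854 mg/L.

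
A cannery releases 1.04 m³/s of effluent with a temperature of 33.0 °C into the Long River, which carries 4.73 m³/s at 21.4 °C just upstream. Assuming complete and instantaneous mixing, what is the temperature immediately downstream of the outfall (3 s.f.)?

23.5 °C

Flow-weighted mixing: C = (Q_r C_r + Q_w C_w)/(Q_r + Q_w)
= (4.73×21.4 + 1.04×33.0)/(4.73 + 1.04) = 135.5/5.770 = 23.49 °C.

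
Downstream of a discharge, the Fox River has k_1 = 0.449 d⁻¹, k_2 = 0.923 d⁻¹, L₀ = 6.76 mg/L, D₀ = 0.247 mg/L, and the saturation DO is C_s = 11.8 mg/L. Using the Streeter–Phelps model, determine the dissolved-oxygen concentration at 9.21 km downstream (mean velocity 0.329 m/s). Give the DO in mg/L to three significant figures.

DO ≈ 10.8 mg/L

Travel time t = x/v = 9.21 km / (0.329 m/s) = 9210 m / 0.329 m/s = 27990 s = 0.3240 d.
k_1 L₀/(k_2−k_1) = 0.449×6.76/(0.923−0.449) = 3.035/0.4740 = 6.403 mg/L.
e^(−k_1 t) = e^(−0.449×0.3240) = 0.8646; e^(−k_2 t) = e^(−0.923×0.3240) = 0.7415.
D = 6.403 × (0.8646 − 0.7415) + 0.247 × 0.7415 = 0.7882 + 0.1832 = 0.9714 mg/L.
DO = C_s − D = 11.8 − 0.9714 = 10.83 mg/L.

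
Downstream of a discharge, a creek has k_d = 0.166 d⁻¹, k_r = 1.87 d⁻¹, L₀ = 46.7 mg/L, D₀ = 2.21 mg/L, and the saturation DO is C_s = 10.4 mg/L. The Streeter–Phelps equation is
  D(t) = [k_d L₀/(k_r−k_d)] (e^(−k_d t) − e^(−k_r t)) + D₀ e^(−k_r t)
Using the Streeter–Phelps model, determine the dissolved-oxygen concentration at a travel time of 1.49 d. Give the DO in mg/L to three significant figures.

k_d L₀/(k_r−k_d) = 0.166×46.7/(1.87−0.166) = 7.752/1.704 = 4.549 mg/L.
e^(−k_d t) = e^(−0.166×1.490) = 0.7809; e^(−k_r t) = e^(−1.87×1.490) = 0.06165.
D = 4.549 × (0.7809 − 0.06165) + 2.21 × 0.06165 = 3.272 + 0.1362 = 3.408 mg/L.
DO = C_s − D = 10.4 − 3.408 = 6.992 mg/L.

DO ≈ 6.99 mg/L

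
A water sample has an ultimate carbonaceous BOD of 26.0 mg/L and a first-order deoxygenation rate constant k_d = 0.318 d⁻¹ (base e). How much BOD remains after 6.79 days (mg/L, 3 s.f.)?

L ≈ 3.00 mg/L

L_t = L₀ e^(−k_d t) = 26.0 × e^(−0.318×6.79) = 26.0 × 0.1154 = 3.001 mg/L.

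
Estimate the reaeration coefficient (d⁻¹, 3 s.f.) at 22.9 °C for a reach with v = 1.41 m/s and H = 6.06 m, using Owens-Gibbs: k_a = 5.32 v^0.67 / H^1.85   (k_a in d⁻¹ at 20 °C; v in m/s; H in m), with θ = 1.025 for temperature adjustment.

k_a(20) = 5.32 × 1.41^0.67 / 6.06^1.85 = 5.32 × 1.259 / 28.03 = 0.2390 d⁻¹.
k_a(22.9) = 0.2390 × 1.025^(22.9−20) = 0.2390 × 1.074 = 0.2567 d⁻¹.

k_a ≈ 0.257 d⁻¹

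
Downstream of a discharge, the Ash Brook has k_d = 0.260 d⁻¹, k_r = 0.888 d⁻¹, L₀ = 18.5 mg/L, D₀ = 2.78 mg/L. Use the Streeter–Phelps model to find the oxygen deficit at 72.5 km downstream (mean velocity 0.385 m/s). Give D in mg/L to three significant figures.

D ≈ 3.64 mg/L

Travel time t = x/v = 72.5 km / (0.385 m/s) = 72500 m / 0.385 m/s = 188300 s = 2.180 d.
k_d L₀/(k_r−k_d) = 0.260×18.5/(0.888−0.260) = 4.810/0.6280 = 7.659 mg/L.
e^(−k_d t) = e^(−0.260×2.180) = 0.5674; e^(−k_r t) = e^(−0.888×2.180) = 0.1444.
D = 7.659 × (0.5674 − 0.1444) + 2.78 × 0.1444 = 3.240 + 0.4013 = 3.642 mg/L.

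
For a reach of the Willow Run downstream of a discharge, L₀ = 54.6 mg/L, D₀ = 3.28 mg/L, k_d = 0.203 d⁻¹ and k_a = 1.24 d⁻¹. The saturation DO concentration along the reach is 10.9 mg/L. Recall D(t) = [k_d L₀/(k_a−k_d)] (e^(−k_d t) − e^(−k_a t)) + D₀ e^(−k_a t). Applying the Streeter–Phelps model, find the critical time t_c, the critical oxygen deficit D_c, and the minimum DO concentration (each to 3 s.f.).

t_c ≈ 1.39 d; D_c ≈ 6.74 mg/L; min DO ≈ 4.16 mg/L

t_c = [1/(k_a−k_d)] ln[(k_a/k_d)(1 − D₀(k_a−k_d)/(k_d L₀))]
= [1/(1.24−0.203)] ln[(1.24/0.203)(1 − 3.28×1.037/(0.203×54.6))]
= (1/1.037) ln[6.108 × 0.6931] = 0.9643 × ln(4.234) = 0.9643 × 1.443 = 1.392 d.
D_c = (k_d/k_a) L₀ e^(−k_d t_c) = (0.203/1.24) × 54.6 × e^(−0.203×1.392) = 0.1637 × 54.6 × 0.7539 = 6.739 mg/L.
Minimum DO = C_s − D_c = 10.9 − 6.739 = 4.161 mg/L.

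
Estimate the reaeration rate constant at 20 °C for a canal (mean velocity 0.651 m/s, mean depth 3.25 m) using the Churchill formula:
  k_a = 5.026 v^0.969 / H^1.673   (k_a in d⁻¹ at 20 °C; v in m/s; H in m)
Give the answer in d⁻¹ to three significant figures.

k_a ≈ 0.462 d⁻¹

k_a = 5.026 × 0.651^0.969 / 3.25^1.673 = 5.026 × 0.6597 / 7.184 = 0.4615 d⁻¹.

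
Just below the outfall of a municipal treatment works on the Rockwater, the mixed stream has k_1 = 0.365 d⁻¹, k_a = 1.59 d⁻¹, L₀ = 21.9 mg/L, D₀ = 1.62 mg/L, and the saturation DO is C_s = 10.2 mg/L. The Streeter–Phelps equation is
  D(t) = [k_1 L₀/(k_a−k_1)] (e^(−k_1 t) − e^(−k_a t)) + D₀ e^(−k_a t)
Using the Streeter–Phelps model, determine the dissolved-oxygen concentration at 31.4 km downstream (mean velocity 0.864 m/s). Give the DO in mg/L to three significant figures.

DO ≈ 7.12 mg/L

Travel time t = x/v = 31.4 km / (0.864 m/s) = 31400 m / 0.864 m/s = 36340 s = 0.4206 d.
k_1 L₀/(k_a−k_1) = 0.365×21.9/(1.59−0.365) = 7.993/1.225 = 6.525 mg/L.
e^(−k_1 t) = e^(−0.365×0.4206) = 0.8577; e^(−k_a t) = e^(−1.59×0.4206) = 0.5123.
D = 6.525 × (0.8577 − 0.5123) + 1.62 × 0.5123 = 2.254 + 0.8300 = 3.083 mg/L.
DO = C_s − D = 10.2 − 3.083 = 7.117 mg/L.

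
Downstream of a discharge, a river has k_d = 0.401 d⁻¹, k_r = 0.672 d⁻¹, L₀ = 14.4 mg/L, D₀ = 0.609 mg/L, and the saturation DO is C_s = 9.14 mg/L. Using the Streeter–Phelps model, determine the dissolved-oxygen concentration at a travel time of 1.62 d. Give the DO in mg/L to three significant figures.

k_d L₀/(k_r−k_d) = 0.401×14.4/(0.672−0.401) = 5.774/0.2710 = 21.31 mg/L.
e^(−k_d t) = e^(−0.401×1.620) = 0.5222; e^(−k_r t) = e^(−0.672×1.620) = 0.3367.
D = 21.31 × (0.5222 − 0.3367) + 0.609 × 0.3367 = 3.954 + 0.2050 = 4.159 mg/L.
DO = C_s − D = 9.14 − 4.159 = 4.981 mg/L.

DO ≈ 4.98 mg/L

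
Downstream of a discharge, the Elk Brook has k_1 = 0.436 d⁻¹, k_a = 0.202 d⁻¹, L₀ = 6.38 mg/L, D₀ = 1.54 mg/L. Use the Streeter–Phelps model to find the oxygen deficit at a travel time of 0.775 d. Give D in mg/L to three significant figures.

k_1 L₀/(k_a−k_1) = 0.436×6.38/(0.202−0.436) = 2.782/-0.2340 = -11.89 mg/L.
e^(−k_1 t) = e^(−0.436×0.7750) = 0.7133; e^(−k_a t) = e^(−0.202×0.7750) = 0.8551.
D = -11.89 × (0.7133 − 0.8551) + 1.54 × 0.8551 = 1.686 + 1.317 = 3.003 mg/L.

D ≈ 3.00 mg/L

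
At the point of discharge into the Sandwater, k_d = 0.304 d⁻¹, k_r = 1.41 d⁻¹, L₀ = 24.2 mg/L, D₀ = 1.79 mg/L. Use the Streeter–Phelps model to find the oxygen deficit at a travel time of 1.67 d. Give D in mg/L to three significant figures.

D ≈ 3.54 mg/L

k_d L₀/(k_r−k_d) = 0.304×24.2/(1.41−0.304) = 7.357/1.106 = 6.652 mg/L.
e^(−k_d t) = e^(−0.304×1.670) = 0.6019; e^(−k_r t) = e^(−1.41×1.670) = 0.09492.
D = 6.652 × (0.6019 − 0.09492) + 1.79 × 0.09492 = 3.372 + 0.1699 = 3.542 mg/L.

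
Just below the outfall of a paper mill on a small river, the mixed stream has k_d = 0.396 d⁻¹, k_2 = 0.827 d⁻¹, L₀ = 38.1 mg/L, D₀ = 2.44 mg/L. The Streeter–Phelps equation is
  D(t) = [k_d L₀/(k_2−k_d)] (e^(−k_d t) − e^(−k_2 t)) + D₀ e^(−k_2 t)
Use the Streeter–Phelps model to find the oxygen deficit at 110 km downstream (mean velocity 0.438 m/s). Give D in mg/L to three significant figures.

D ≈ 8.13 mg/L

Travel time t = x/v = 110 km / (0.438 m/s) = 110000 m / 0.438 m/s = 251100 s = 2.907 d.
k_d L₀/(k_2−k_d) = 0.396×38.1/(0.827−0.396) = 15.09/0.4310 = 35.01 mg/L.
e^(−k_d t) = e^(−0.396×2.907) = 0.3163; e^(−k_2 t) = e^(−0.827×2.907) = 0.09037.
D = 35.01 × (0.3163 − 0.09037) + 2.44 × 0.09037 = 7.909 + 0.2205 = 8.129 mg/L.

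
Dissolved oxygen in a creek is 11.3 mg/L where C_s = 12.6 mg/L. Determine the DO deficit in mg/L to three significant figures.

D ≈ 1.30 mg/L

D = C_s − C = 12.6 − 11.3 = 1.30 mg/L.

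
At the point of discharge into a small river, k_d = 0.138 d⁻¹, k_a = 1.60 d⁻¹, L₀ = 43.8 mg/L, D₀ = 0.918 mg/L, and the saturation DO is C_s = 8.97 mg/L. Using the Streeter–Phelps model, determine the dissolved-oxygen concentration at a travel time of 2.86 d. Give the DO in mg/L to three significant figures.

k_d L₀/(k_a−k_d) = 0.138×43.8/(1.60−0.138) = 6.044/1.462 = 4.134 mg/L.
e^(−k_d t) = e^(−0.138×2.860) = 0.6739; e^(−k_a t) = e^(−1.60×2.860) = 0.01030.
D = 4.134 × (0.6739 − 0.01030) + 0.918 × 0.01030 = 2.744 + 0.009452 = 2.753 mg/L.
DO = C_s − D = 8.97 − 2.753 = 6.217 mg/L.

DO ≈ 6.22 mg/L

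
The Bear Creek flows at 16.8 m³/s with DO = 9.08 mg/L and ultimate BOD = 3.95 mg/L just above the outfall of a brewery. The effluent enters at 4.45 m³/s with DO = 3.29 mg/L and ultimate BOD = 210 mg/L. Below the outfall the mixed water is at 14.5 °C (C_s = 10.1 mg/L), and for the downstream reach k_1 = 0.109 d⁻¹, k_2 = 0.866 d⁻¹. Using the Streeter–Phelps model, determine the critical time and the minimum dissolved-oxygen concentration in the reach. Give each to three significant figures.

t_c ≈ 2.21 d; minimum DO ≈ 5.44 mg/L

Mixed DO = (16.8×9.08 + 4.45×3.29)/(16.8+4.45) = 167.2/21.25 = 7.868 mg/L.
Mixed L₀ = (16.8×3.95 + 4.45×210)/(21.25) = 1001/21.25 = 47.10 mg/L.
Initial deficit D₀ = C_s − DO₀ = 10.1 − 7.868 = 2.232 mg/L.
t_c = (1/0.7570) ln[(0.866/0.109)(1 − 2.232×0.7570/(0.109×47.10))] = 1.321 × ln(5.330) = 2.210 d.
D_c = (0.109/0.866) × 47.10 × e^(−0.109×2.210) = 0.1259 × 47.10 × 0.7859 = 4.659 mg/L.
Minimum DO = 10.1 − 4.659 = 5.441 mg/L.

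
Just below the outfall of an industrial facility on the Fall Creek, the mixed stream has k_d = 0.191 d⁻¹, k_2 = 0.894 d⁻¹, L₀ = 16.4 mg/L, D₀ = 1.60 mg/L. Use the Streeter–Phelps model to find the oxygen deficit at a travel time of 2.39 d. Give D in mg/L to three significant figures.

D ≈ 2.49 mg/L

k_d L₀/(k_2−k_d) = 0.191×16.4/(0.894−0.191) = 3.132/0.7030 = 4.456 mg/L.
e^(−k_d t) = e^(−0.191×2.390) = 0.6335; e^(−k_2 t) = e^(−0.894×2.390) = 0.1180.
D = 4.456 × (0.6335 − 0.1180) + 1.60 × 0.1180 = 2.297 + 0.1889 = 2.486 mg/L.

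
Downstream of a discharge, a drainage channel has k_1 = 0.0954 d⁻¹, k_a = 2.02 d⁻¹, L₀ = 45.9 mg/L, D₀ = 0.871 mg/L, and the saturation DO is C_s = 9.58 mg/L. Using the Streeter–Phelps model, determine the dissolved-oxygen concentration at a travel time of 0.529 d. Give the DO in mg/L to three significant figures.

k_1 L₀/(k_a−k_1) = 0.0954×45.9/(2.02−0.0954) = 4.379/1.925 = 2.275 mg/L.
e^(−k_1 t) = e^(−0.0954×0.5290) = 0.9508; e^(−k_a t) = e^(−2.02×0.5290) = 0.3435.
D = 2.275 × (0.9508 − 0.3435) + 0.871 × 0.3435 = 1.382 + 0.2992 = 1.681 mg/L.
DO = C_s − D = 9.58 − 1.681 = 7.899 mg/L.

DO ≈ 7.90 mg/L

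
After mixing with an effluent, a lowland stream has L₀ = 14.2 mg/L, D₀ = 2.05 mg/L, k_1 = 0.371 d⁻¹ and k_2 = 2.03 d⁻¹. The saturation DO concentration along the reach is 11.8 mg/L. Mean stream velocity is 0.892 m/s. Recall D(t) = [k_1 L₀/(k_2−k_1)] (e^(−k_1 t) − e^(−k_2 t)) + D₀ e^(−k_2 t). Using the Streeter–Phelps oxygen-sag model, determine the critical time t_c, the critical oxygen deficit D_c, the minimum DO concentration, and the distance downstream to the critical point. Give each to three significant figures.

With k_2/k_1 = 5.472 and 1 − D₀(k_2−k_1)/(k_1 L₀) = 0.3544,
t_c = ln(5.472 × 0.3544) / (2.03 − 0.371) = ln(1.939) / 1.659 = 0.6624/1.659 = 0.3993 d.
D_c = (k_1/k_2) L₀ e^(−k_1 t_c) = (0.371/2.03) × 14.2 × e^(−0.371×0.3993) = 0.1828 × 14.2 × 0.8623 = 2.238 mg/L.
Minimum DO = C_s − D_c = 11.8 − 2.238 = 9.562 mg/L.
x_c = v t_c = 0.892 m/s × 0.3993 d × 86400 s/d = 30770 m ≈ 30.8 km.

t_c ≈ 0.399 d; D_c ≈ 2.24 mg/L; min DO ≈ 9.56 mg/L; x_c ≈ 30.8 km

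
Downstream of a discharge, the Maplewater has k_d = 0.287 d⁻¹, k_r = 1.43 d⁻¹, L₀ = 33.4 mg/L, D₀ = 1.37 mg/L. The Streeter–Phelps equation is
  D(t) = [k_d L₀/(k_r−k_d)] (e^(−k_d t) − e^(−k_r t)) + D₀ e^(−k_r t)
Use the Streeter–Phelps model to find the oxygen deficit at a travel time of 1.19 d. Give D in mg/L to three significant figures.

D ≈ 4.68 mg/L

k_d L₀/(k_r−k_d) = 0.287×33.4/(1.43−0.287) = 9.586/1.143 = 8.387 mg/L.
e^(−k_d t) = e^(−0.287×1.190) = 0.7107; e^(−k_r t) = e^(−1.43×1.190) = 0.1824.
D = 8.387 × (0.7107 − 0.1824) + 1.37 × 0.1824 = 4.431 + 0.2499 = 4.681 mg/L.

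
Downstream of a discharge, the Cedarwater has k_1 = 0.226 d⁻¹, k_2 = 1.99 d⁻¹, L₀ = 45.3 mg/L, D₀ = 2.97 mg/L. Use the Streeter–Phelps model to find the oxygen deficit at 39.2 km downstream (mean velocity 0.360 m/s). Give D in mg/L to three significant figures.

Travel time t = x/v = 39.2 km / (0.360 m/s) = 39200 m / 0.360 m/s = 108900 s = 1.260 d.
k_1 L₀/(k_2−k_1) = 0.226×45.3/(1.99−0.226) = 10.24/1.764 = 5.804 mg/L.
e^(−k_1 t) = e^(−0.226×1.260) = 0.7521; e^(−k_2 t) = e^(−1.99×1.260) = 0.08143.
D = 5.804 × (0.7521 − 0.08143) + 2.97 × 0.08143 = 3.893 + 0.2419 = 4.134 mg/L.

D ≈ 4.13 mg/L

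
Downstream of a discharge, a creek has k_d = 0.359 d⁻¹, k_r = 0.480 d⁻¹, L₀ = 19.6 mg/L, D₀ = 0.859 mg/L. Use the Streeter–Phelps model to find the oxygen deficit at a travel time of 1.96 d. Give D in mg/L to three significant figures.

k_d L₀/(k_r−k_d) = 0.359×19.6/(0.480−0.359) = 7.036/0.1210 = 58.15 mg/L.
e^(−k_d t) = e^(−0.359×1.960) = 0.4948; e^(−k_r t) = e^(−0.480×1.960) = 0.3903.
D = 58.15 × (0.4948 − 0.3903) + 0.859 × 0.3903 = 6.075 + 0.3353 = 6.410 mg/L.

D ≈ 6.41 mg/L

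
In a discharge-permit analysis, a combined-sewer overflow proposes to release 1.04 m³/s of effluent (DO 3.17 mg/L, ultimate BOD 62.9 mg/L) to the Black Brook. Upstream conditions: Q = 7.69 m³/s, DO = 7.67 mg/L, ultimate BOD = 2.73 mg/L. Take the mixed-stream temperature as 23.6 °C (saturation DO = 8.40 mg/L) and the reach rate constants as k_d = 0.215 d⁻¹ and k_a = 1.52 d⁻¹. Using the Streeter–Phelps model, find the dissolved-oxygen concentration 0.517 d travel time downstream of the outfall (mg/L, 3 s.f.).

Mixed DO = (7.69×7.67 + 1.04×3.17)/(7.69+1.04) = 62.28/8.730 = 7.134 mg/L.
Mixed L₀ = (7.69×2.73 + 1.04×62.9)/(8.730) = 86.41/8.730 = 9.898 mg/L.
Initial deficit D₀ = C_s − DO₀ = 8.40 − 7.134 = 1.266 mg/L.
D(0.517) = [0.215×9.898/(1.52−0.215)](e^(−0.215×0.517) − e^(−1.52×0.517)) + 1.266 e^(−1.52×0.517)
= 1.631 × (0.8948 − 0.4557) + 1.266 × 0.4557 = 1.293 mg/L.
DO = 8.40 − 1.293 = 7.107 mg/L.

DO ≈ 7.11 mg/L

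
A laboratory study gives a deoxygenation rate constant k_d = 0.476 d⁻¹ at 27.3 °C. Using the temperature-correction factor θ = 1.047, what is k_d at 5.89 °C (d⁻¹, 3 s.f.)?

k_d ≈ 0.178 d⁻¹

k_d(T₂) = k_d(T₁) · θ^(T₂−T₁) = 0.476 × 1.047^(5.89−27.3)
= 0.476 × 1.047^-21.4 = 0.476 × 0.3741 = 0.1781 d⁻¹.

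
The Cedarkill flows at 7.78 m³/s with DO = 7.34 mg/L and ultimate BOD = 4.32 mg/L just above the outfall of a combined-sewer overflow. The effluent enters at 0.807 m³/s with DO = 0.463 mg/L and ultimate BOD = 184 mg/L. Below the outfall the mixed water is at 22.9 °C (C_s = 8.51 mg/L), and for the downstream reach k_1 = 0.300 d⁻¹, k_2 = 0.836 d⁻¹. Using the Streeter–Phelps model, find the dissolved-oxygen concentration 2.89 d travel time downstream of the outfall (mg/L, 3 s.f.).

Mixed DO = (7.78×7.34 + 0.807×0.463)/(7.78+0.807) = 57.48/8.587 = 6.694 mg/L.
Mixed L₀ = (7.78×4.32 + 0.807×184)/(8.587) = 182.1/8.587 = 21.21 mg/L.
Initial deficit D₀ = C_s − DO₀ = 8.51 − 6.694 = 1.816 mg/L.
D(2.89) = [0.300×21.21/(0.836−0.300)](e^(−0.300×2.89) − e^(−0.836×2.89)) + 1.816 e^(−0.836×2.89)
= 11.87 × (0.4202 − 0.08927) + 1.816 × 0.08927 = 4.090 mg/L.
DO = 8.51 − 4.090 = 4.420 mg/L.

DO ≈ 4.42 mg/L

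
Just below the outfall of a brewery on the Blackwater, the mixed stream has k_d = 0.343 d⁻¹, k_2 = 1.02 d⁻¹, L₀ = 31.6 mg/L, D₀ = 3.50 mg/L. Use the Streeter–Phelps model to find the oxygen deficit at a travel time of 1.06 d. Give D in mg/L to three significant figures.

D ≈ 6.89 mg/L

k_d L₀/(k_2−k_d) = 0.343×31.6/(1.02−0.343) = 10.84/0.6770 = 16.01 mg/L.
e^(−k_d t) = e^(−0.343×1.060) = 0.6952; e^(−k_2 t) = e^(−1.02×1.060) = 0.3392.
D = 16.01 × (0.6952 − 0.3392) + 3.50 × 0.3392 = 5.699 + 1.187 = 6.887 mg/L.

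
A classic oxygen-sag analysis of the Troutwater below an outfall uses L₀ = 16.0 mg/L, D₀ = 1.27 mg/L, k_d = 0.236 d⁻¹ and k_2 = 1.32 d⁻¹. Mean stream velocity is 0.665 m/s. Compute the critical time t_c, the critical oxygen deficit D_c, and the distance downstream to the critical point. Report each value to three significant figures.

t_c ≈ 1.17 d; D_c ≈ 2.17 mg/L; x_c ≈ 67.2 km

At the critical point dD/dt = 0, so k_d L₀ e^(−k_d t) = k_2 D. Substituting D(t) from the Streeter–Phelps equation and solving for t gives
t_c = ln[(k_2/k_d)(1 − D₀(k_2−k_d)/(k_d L₀))] / (k_2−k_d).
Here k_2−k_d = 1.084 d⁻¹ and 1 − D₀(k_2−k_d)/(k_d L₀) = 1 − 1.27×1.084/(0.236×16.0) = 0.6354, so
t_c = ln(5.593 × 0.6354) / 1.084 = 1.268 / 1.084 = 1.170 d.
L(t_c) = L₀ e^(−k_d t_c) = 16.0 × 0.7588 = 12.14 mg/L, and at the critical point k_2 D_c = k_d L, so D_c = (0.236/1.32) × 12.14 = 2.171 mg/L.
x_c = v t_c = 0.665 m/s × 1.170 d × 86400 s/d = 67210 m ≈ 67.2 km.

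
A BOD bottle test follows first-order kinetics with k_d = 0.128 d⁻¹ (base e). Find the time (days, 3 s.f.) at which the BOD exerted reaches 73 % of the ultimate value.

y/L₀ = 1 − e^(−k_d t) = 0.73 ⇒ e^(−k_d t) = 0.270
t = −ln(0.270) / 0.128 = 1.309 / 0.128 = 10.23 d.

t ≈ 10.2 d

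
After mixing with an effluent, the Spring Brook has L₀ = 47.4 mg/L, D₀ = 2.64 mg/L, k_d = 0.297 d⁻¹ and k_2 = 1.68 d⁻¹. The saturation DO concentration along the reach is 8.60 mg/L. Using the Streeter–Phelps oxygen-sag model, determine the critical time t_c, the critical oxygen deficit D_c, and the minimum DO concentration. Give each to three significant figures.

At the critical point dD/dt = 0, so k_d L₀ e^(−k_d t) = k_2 D. Substituting D(t) from the Streeter–Phelps equation and solving for t gives
t_c = ln[(k_2/k_d)(1 − D₀(k_2−k_d)/(k_d L₀))] / (k_2−k_d).
Here k_2−k_d = 1.383 d⁻¹ and 1 − D₀(k_2−k_d)/(k_d L₀) = 1 − 2.64×1.383/(0.297×47.4) = 0.7406, so
t_c = ln(5.657 × 0.7406) / 1.383 = 1.433 / 1.383 = 1.036 d.
L(t_c) = L₀ e^(−k_d t_c) = 47.4 × 0.7352 = 34.85 mg/L, and at the critical point k_2 D_c = k_d L, so D_c = (0.297/1.68) × 34.85 = 6.160 mg/L.
Minimum DO = C_s − D_c = 8.60 − 6.160 = 2.440 mg/L.

t_c ≈ 1.04 d; D_c ≈ 6.16 mg/L; min DO ≈ 2.44 mg/L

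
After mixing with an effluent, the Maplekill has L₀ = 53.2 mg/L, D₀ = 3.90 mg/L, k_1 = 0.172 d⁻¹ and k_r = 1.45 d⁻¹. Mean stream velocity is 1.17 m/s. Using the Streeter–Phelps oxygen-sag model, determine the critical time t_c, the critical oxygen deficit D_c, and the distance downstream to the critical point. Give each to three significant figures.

t_c ≈ 1.05 d; D_c ≈ 5.27 mg/L; x_c ≈ 106 km

t_c = [1/(k_r−k_1)] ln[(k_r/k_1)(1 − D₀(k_r−k_1)/(k_1 L₀))]
= [1/(1.45−0.172)] ln[(1.45/0.172)(1 − 3.90×1.278/(0.172×53.2))]
= (1/1.278) ln[8.430 × 0.4553] = 0.7825 × ln(3.838) = 0.7825 × 1.345 = 1.052 d.
L(t_c) = L₀ e^(−k_1 t_c) = 53.2 × 0.8344 = 44.39 mg/L, and at the critical point k_r D_c = k_1 L, so D_c = (0.172/1.45) × 44.39 = 5.266 mg/L.
x_c = v t_c = 1.17 m/s × 1.052 d × 86400 s/d = 106400 m ≈ 106 km.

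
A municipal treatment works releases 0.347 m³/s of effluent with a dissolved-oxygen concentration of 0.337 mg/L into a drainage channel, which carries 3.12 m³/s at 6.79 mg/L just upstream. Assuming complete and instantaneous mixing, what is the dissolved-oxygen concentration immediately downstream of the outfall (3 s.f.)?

Flow-weighted mixing: C = (Q_r C_r + Q_w C_w)/(Q_r + Q_w)
= (3.12×6.79 + 0.347×0.337)/(3.12 + 0.347) = 21.30/3.467 = 6.144 mg/L.

6.14 mg/L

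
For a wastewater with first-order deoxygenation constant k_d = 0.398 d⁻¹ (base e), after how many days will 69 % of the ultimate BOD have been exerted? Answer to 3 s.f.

t ≈ 2.94 d

y/L₀ = 1 − e^(−k_d t) = 0.69 ⇒ e^(−k_d t) = 0.310
t = −ln(0.310) / 0.398 = 1.171 / 0.398 = 2.943 d.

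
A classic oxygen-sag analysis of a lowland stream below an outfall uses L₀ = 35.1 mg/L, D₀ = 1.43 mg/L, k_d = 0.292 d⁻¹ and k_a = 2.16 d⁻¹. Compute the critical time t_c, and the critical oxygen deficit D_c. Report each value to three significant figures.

t_c ≈ 0.910 d; D_c ≈ 3.64 mg/L

t_c = [1/(k_a−k_d)] ln[(k_a/k_d)(1 − D₀(k_a−k_d)/(k_d L₀))]
= [1/(2.16−0.292)] ln[(2.16/0.292)(1 − 1.43×1.868/(0.292×35.1))]
= (1/1.868) ln[7.397 × 0.7394] = 0.5353 × ln(5.469) = 0.5353 × 1.699 = 0.9096 d.
D_c = (k_d/k_a) L₀ e^(−k_d t_c) = (0.292/2.16) × 35.1 × e^(−0.292×0.9096) = 0.1352 × 35.1 × 0.7667 = 3.638 mg/L.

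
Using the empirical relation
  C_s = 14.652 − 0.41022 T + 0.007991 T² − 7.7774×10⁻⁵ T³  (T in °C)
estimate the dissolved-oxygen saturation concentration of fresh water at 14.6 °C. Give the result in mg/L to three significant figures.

C_s ≈ 10.1 mg/L

C_s = 14.652 − 0.41022×14.6 + 0.007991×14.6² − 7.7774×10⁻⁵×14.6³ = 10.12 mg/L.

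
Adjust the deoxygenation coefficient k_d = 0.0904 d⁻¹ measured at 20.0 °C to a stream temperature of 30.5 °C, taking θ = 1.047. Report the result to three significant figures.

k_d(T₂) = k_d(T₁) · θ^(T₂−T₁) = 0.0904 × 1.047^(30.5−20.0)
= 0.0904 × 1.047^10.5 = 0.0904 × 1.620 = 0.1464 d⁻¹.

k_d ≈ 0.146 d⁻¹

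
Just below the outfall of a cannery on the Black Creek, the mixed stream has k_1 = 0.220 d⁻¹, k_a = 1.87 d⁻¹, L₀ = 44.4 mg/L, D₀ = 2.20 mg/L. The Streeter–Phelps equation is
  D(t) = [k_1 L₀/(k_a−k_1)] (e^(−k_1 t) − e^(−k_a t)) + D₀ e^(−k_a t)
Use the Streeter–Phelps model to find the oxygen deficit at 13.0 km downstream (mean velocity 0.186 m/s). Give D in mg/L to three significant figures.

D ≈ 4.14 mg/L

Travel time t = x/v = 13.0 km / (0.186 m/s) = 13000 m / 0.186 m/s = 69890 s = 0.8089 d.
k_1 L₀/(k_a−k_1) = 0.220×44.4/(1.87−0.220) = 9.768/1.650 = 5.920 mg/L.
e^(−k_1 t) = e^(−0.220×0.8089) = 0.8370; e^(−k_a t) = e^(−1.87×0.8089) = 0.2203.
D = 5.920 × (0.8370 − 0.2203) + 2.20 × 0.2203 = 3.651 + 0.4847 = 4.135 mg/L.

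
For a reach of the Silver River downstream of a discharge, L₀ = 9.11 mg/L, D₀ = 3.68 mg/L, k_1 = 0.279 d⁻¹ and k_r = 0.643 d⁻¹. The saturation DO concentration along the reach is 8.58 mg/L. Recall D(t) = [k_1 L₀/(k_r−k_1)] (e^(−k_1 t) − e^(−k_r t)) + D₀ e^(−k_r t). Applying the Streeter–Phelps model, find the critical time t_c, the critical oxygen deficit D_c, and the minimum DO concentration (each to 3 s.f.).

t_c = [1/(k_r−k_1)] ln[(k_r/k_1)(1 − D₀(k_r−k_1)/(k_1 L₀))]
= [1/(0.643−0.279)] ln[(0.643/0.279)(1 − 3.68×0.3640/(0.279×9.11))]
= (1/0.3640) ln[2.305 × 0.4730] = 2.747 × ln(1.090) = 2.747 × 0.08623 = 0.2369 d.
L(t_c) = L₀ e^(−k_1 t_c) = 9.11 × 0.9360 = 8.527 mg/L, and at the critical point k_r D_c = k_1 L, so D_c = (0.279/0.643) × 8.527 = 3.700 mg/L.
Minimum DO = C_s − D_c = 8.58 − 3.700 = 4.880 mg/L.

t_c ≈ 0.237 d; D_c ≈ 3.70 mg/L; min DO ≈ 4.88 mg/L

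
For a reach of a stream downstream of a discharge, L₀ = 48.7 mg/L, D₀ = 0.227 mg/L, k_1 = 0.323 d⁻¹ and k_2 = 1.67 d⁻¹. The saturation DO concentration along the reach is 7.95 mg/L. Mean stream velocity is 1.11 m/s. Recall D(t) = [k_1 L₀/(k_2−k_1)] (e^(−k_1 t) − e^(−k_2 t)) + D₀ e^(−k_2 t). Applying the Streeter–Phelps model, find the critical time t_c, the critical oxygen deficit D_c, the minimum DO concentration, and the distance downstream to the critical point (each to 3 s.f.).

With k_2/k_1 = 5.170 and 1 − D₀(k_2−k_1)/(k_1 L₀) = 0.9806,
t_c = ln(5.170 × 0.9806) / (1.67 − 0.323) = ln(5.070) / 1.347 = 1.623/1.347 = 1.205 d.
L(t_c) = L₀ e^(−k_1 t_c) = 48.7 × 0.6776 = 33.00 mg/L, and at the critical point k_2 D_c = k_1 L, so D_c = (0.323/1.67) × 33.00 = 6.382 mg/L.
Minimum DO = C_s − D_c = 7.95 − 6.382 = 1.568 mg/L.
x_c = v t_c = 1.11 m/s × 1.205 d × 86400 s/d = 115600 m ≈ 116 km.

t_c ≈ 1.21 d; D_c ≈ 6.38 mg/L; min DO ≈ 1.57 mg/L; x_c ≈ 116 km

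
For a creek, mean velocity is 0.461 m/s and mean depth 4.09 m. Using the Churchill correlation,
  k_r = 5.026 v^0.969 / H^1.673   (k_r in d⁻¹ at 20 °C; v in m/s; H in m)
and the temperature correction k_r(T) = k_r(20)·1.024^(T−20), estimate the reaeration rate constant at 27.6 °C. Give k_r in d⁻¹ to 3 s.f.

k_r(20) = 5.026 × 0.461^0.969 / 4.09^1.673 = 5.026 × 0.4722 / 10.55 = 0.2249 d⁻¹.
k_r(27.6) = 0.2249 × 1.024^(27.6−20) = 0.2249 × 1.198 = 0.2693 d⁻¹.

k_r ≈ 0.269 d⁻¹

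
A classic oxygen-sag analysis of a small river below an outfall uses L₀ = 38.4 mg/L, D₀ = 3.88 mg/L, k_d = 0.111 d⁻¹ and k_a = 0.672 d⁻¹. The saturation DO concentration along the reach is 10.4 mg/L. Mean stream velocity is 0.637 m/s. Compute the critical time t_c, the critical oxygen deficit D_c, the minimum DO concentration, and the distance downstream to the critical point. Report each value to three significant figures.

At the critical point dD/dt = 0, so k_d L₀ e^(−k_d t) = k_a D. Substituting D(t) from the Streeter–Phelps equation and solving for t gives
t_c = ln[(k_a/k_d)(1 − D₀(k_a−k_d)/(k_d L₀))] / (k_a−k_d).
Here k_a−k_d = 0.5610 d⁻¹ and 1 − D₀(k_a−k_d)/(k_d L₀) = 1 − 3.88×0.5610/(0.111×38.4) = 0.4893, so
t_c = ln(6.054 × 0.4893) / 0.5610 = 1.086 / 0.5610 = 1.936 d.
L(t_c) = L₀ e^(−k_d t_c) = 38.4 × 0.8066 = 30.97 mg/L, and at the critical point k_a D_c = k_d L, so D_c = (0.111/0.672) × 30.97 = 5.116 mg/L.
Minimum DO = C_s − D_c = 10.4 − 5.116 = 5.284 mg/L.
x_c = v t_c = 0.637 m/s × 1.936 d × 86400 s/d = 106500 m ≈ 107 km.

t_c ≈ 1.94 d; D_c ≈ 5.12 mg/L; min DO ≈ 5.28 mg/L; x_c ≈ 107 km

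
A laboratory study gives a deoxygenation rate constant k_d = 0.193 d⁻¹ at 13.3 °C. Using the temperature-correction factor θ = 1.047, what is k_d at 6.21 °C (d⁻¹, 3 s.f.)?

k_d(T₂) = k_d(T₁) · θ^(T₂−T₁) = 0.193 × 1.047^(6.21−13.3)
= 0.193 × 1.047^-7.09 = 0.193 × 0.7221 = 0.1394 d⁻¹.

k_d ≈ 0.139 d⁻¹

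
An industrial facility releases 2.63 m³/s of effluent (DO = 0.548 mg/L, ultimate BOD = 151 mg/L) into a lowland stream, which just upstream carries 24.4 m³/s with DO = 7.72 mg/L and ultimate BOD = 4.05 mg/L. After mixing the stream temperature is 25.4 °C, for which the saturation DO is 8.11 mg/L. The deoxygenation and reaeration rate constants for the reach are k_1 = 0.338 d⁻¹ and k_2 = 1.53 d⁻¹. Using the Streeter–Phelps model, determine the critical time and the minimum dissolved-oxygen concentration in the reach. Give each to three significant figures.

Mixed DO = (24.4×7.72 + 2.63×0.548)/(24.4+2.63) = 189.8/27.03 = 7.022 mg/L.
Mixed L₀ = (24.4×4.05 + 2.63×151)/(27.03) = 495.9/27.03 = 18.35 mg/L.
Initial deficit D₀ = C_s − DO₀ = 8.11 − 7.022 = 1.088 mg/L.
t_c = (1/1.192) ln[(1.53/0.338)(1 − 1.088×1.192/(0.338×18.35))] = 0.8389 × ln(3.580) = 1.070 d.
D_c = (0.338/1.53) × 18.35 × e^(−0.338×1.070) = 0.2209 × 18.35 × 0.6965 = 2.823 mg/L.
Minimum DO = 8.11 − 2.823 = 5.287 mg/L.

t_c ≈ 1.07 d; minimum DO ≈ 5.29 mg/L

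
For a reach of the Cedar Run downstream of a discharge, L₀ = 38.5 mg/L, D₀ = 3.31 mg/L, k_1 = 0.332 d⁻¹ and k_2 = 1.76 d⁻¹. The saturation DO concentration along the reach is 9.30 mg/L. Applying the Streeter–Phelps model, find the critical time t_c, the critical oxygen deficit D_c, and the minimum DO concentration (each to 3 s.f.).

t_c ≈ 0.845 d; D_c ≈ 5.49 mg/L; min DO ≈ 3.81 mg/L

With k_2/k_1 = 5.301 and 1 − D₀(k_2−k_1)/(k_1 L₀) = 0.6302,
t_c = ln(5.301 × 0.6302) / (1.76 − 0.332) = ln(3.341) / 1.428 = 1.206/1.428 = 0.8447 d.
L(t_c) = L₀ e^(−k_1 t_c) = 38.5 × 0.7555 = 29.08 mg/L, and at the critical point k_2 D_c = k_1 L, so D_c = (0.332/1.76) × 29.08 = 5.486 mg/L.
Minimum DO = C_s − D_c = 9.30 − 5.486 = 3.814 mg/L.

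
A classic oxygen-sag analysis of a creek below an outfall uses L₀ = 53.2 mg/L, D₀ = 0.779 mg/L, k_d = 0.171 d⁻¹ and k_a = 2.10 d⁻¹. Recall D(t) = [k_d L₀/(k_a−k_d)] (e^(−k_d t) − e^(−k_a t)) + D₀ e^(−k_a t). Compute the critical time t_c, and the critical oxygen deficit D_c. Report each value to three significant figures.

With k_a/k_d = 12.28 and 1 − D₀(k_a−k_d)/(k_d L₀) = 0.8348,
t_c = ln(12.28 × 0.8348) / (2.10 − 0.171) = ln(10.25) / 1.929 = 2.327/1.929 = 1.207 d.
D_c = (k_d/k_a) L₀ e^(−k_d t_c) = (0.171/2.10) × 53.2 × e^(−0.171×1.207) = 0.08143 × 53.2 × 0.8136 = 3.524 mg/L.

t_c ≈ 1.21 d; D_c ≈ 3.52 mg/L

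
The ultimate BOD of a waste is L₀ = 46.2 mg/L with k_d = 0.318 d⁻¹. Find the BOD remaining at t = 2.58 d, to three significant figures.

L_t = L₀ e^(−k_d t) = 46.2 × e^(−0.318×2.58) = 46.2 × 0.4402 = 20.34 mg/L.

L ≈ 20.3 mg/L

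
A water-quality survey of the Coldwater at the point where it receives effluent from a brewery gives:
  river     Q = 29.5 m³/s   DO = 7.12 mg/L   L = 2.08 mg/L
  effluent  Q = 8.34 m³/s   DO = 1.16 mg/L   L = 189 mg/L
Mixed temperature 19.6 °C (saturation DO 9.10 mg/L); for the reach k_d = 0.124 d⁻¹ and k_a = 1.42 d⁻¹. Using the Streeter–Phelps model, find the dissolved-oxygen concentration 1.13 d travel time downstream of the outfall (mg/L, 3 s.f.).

Mixed DO = (29.5×7.12 + 8.34×1.16)/(29.5+8.34) = 219.7/37.84 = 5.806 mg/L.
Mixed L₀ = (29.5×2.08 + 8.34×189)/(37.84) = 1638/37.84 = 43.28 mg/L.
Initial deficit D₀ = C_s − DO₀ = 9.10 − 5.806 = 3.294 mg/L.
D(1.13) = [0.124×43.28/(1.42−0.124)](e^(−0.124×1.13) − e^(−1.42×1.13)) + 3.294 e^(−1.42×1.13)
= 4.141 × (0.8693 − 0.2010) + 3.294 × 0.2010 = 3.429 mg/L.
DO = 9.10 − 3.429 = 5.671 mg/L.

DO ≈ 5.67 mg/L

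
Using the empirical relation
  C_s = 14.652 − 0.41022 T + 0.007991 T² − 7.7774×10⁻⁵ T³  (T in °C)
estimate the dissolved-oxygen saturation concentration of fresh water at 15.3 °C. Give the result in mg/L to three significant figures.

C_s = 14.652 − 0.41022×15.3 + 0.007991×15.3² − 7.7774×10⁻⁵×15.3³ = 9.968 mg/L.

C_s ≈ 9.97 mg/L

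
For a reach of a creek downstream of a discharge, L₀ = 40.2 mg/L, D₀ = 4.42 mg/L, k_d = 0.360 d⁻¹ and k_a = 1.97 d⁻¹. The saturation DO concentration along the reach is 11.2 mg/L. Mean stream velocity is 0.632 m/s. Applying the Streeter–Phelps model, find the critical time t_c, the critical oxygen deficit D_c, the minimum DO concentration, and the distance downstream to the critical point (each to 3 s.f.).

At the critical point dD/dt = 0, so k_d L₀ e^(−k_d t) = k_a D. Substituting D(t) from the Streeter–Phelps equation and solving for t gives
t_c = ln[(k_a/k_d)(1 − D₀(k_a−k_d)/(k_d L₀))] / (k_a−k_d).
Here k_a−k_d = 1.610 d⁻¹ and 1 − D₀(k_a−k_d)/(k_d L₀) = 1 − 4.42×1.610/(0.360×40.2) = 0.5083, so
t_c = ln(5.472 × 0.5083) / 1.610 = 1.023 / 1.610 = 0.6354 d.
D_c = (k_d/k_a) L₀ e^(−k_d t_c) = (0.360/1.97) × 40.2 × e^(−0.360×0.6354) = 0.1827 × 40.2 × 0.7955 = 5.844 mg/L.
Minimum DO = C_s − D_c = 11.2 − 5.844 = 5.356 mg/L.
x_c = v t_c = 0.632 m/s × 0.6354 d × 86400 s/d = 34690 m ≈ 34.7 km.

t_c ≈ 0.635 d; D_c ≈ 5.84 mg/L; min DO ≈ 5.36 mg/L; x_c ≈ 34.7 km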